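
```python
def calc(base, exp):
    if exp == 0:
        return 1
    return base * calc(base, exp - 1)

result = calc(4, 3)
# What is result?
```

calc(4, 3) = 4 * 4 * 4 = 64

Answer: 64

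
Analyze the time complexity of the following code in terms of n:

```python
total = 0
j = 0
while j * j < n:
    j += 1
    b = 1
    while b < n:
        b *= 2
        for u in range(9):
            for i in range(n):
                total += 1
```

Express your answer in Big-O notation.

Each loop level contributes: √n × log n × 1 × n. Multiplying the contributions gives O(n√n log n).

Answer: O(n√n log n)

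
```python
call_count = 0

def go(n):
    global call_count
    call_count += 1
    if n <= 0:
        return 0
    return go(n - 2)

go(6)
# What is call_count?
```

Linear recursion stepping by 2: 4 calls from n=6 down to ≤0.

Answer: 4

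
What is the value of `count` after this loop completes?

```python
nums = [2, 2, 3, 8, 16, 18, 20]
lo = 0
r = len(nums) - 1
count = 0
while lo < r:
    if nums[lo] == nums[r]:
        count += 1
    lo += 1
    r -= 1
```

Count matching pairs from ends
`count` takes the values: 0

Answer: 0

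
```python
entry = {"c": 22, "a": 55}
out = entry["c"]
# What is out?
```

Trace:
`entry = {"c": 22, "a": 55}` → entry = {'c': 22, 'a': 55}
`out = entry["c"]` → out = 22
So out = 22

Answer: 22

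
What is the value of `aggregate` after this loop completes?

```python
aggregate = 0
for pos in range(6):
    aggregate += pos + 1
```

Start at 0, add 1 to 6 = 21
`aggregate` takes the values: 0 → 1 → 3 → 6 → 10 → 15 → 21

Answer: 21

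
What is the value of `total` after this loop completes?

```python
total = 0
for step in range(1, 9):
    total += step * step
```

Sum of squares 1² to 8² = 204
`total` takes the values: 0 → 1 → 5 → 14 → 30 → 55 → 91 → 140 → 204

Answer: 204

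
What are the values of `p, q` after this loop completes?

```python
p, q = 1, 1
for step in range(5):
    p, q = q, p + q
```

Fibonacci: after 5 iterations
`p, q` takes the values: (1, 1) → (1, 2) → (2, 3) → (3, 5) → (5, 8) → (8, 13)

Answer: 8, 13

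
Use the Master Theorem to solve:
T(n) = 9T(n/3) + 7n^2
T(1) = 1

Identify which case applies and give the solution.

a=9, b=3, f(n)=7n^2. log_3(9) = 2. Since c=2 = 2, Case 2 applies: T(n) = Θ(n^log_b(a) · log n) = O(n^2 log n).

Answer: O(n^2 log n) - Case 2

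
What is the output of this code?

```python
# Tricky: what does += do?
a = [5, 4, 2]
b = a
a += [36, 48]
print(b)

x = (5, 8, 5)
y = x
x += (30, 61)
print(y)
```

Key concept: += behavior differs for mutable vs immutable.
Step by step:
`a = [5, 4, 2]` → a = [5, 4, 2]
`b = a` → b = [5, 4, 2] (same object as a)
`a += [36, 48]` → a = [5, 4, 2, 36, 48] (same object as b); b = [5, 4, 2, 36, 48] (same object as a)
`print(b)` → prints [5, 4, 2, 36, 48]
`x = (5, 8, 5)` → x = (5, 8, 5)
`y = x` → y = (5, 8, 5)
`x += (30, 61)` → x = (5, 8, 5, 30, 61)
`print(y)` → prints (5, 8, 5)

Answer:
[5, 4, 2, 36, 48]
(5, 8, 5)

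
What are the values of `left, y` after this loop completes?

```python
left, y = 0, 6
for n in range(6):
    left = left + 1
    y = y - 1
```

left goes 0→6, y goes 6→0
`left, y` takes the values: (0, 6) → (1, 6) → (1, 5) → (2, 5) → (2, 4) → (3, 4) → (3, 3) → (4, 3) → (4, 2) → (5, 2) → (5, 1) → (6, 1) → (6, 0)

Answer: 6, 0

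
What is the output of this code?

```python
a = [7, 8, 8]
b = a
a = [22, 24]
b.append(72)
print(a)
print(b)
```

Key concept: rebinding vs mutation: a is rebound to a new list, b still points at the original.
Step by step:
`a = [7, 8, 8]` → a = [7, 8, 8]
`b = a` → b = [7, 8, 8] (same object as a)
`a = [22, 24]` → a = [22, 24]
`b.append(72)` → b = [7, 8, 8, 72]
`print(a)` → prints [22, 24]
`print(b)` → prints [7, 8, 8, 72]

Answer:
[22, 24]
[7, 8, 8, 72]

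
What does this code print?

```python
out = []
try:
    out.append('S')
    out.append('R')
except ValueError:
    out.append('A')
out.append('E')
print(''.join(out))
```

Execution trace: 'S' (try body) → 'R' (try body, no exception) → 'E' (after the try/except). Output: SRE

Answer: SRE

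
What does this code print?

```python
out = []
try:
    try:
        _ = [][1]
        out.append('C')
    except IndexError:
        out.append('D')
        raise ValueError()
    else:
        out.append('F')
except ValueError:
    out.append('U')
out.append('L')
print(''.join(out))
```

Execution trace: 'D' (except IndexError) → 'U' (outer except ValueError) → 'L' (after the try/except). Output: DUL

Answer: DUL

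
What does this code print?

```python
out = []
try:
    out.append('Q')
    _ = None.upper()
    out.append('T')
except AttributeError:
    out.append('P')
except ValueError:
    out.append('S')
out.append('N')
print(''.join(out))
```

Execution trace: 'Q' (try body) → 'P' (except AttributeError) → 'N' (after the try/except). Output: QPN

Answer: QPN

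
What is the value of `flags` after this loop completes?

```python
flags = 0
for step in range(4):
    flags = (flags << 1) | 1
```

Build 4 consecutive 1-bits: 0b1111
`flags` takes the values: 0 → 1 → 3 → 7 → 15

Answer: 15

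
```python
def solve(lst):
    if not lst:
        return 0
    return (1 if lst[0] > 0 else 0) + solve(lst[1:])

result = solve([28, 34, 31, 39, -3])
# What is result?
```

Count of positive elements in [28, 34, 31, 39, -3] = 4

Answer: 4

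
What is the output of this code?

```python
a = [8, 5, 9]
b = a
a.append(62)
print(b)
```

Key concept: basic list aliasing.
Step by step:
`a = [8, 5, 9]` → a = [8, 5, 9]
`b = a` → b = [8, 5, 9] (same object as a)
`a.append(62)` → a = [8, 5, 9, 62] (same object as b); b = [8, 5, 9, 62] (same object as a)
`print(b)` → prints [8, 5, 9, 62]

Answer: [8, 5, 9, 62]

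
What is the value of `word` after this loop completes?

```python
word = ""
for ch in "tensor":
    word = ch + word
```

Reverse 'tensor'
`word` takes the values: "" → "t" → "et" → "net" → "snet" → "osnet" → "rosnet"

Answer: "rosnet"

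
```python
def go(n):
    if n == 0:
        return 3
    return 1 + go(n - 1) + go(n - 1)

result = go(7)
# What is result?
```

go(n) = 1 + 2·go(n-1), go(0)=3. Closed form: (3+1)·2^7 - 1 = 511.

Answer: 511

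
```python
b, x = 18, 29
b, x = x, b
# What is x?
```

Trace:
`b, x = 18, 29` → b = 18; x = 29
`b, x = x, b` → b = 29; x = 18
So x = 18

Answer: 18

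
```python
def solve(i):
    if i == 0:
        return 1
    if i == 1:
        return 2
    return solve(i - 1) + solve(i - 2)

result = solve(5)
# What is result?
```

Build up from base cases: solve(0)=1, solve(1)=2, solve(2)=3, solve(3)=5, solve(4)=8, solve(5)=13

Answer: 13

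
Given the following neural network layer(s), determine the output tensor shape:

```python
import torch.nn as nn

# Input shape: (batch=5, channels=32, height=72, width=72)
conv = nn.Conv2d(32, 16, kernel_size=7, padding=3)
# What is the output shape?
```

Input: (5, 32, 72, 72) -> Output: (5, 16, 72, 72)

Answer: (5, 16, 72, 72)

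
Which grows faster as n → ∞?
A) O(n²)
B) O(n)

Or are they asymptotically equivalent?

O(n²) vs O(n): Higher order terms dominate.

Answer: A) O(n²) grows faster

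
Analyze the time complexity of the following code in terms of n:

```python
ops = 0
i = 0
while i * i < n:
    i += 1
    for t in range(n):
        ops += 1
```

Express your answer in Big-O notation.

Each loop level contributes: √n × n. Multiplying the contributions gives O(n√n).

Answer: O(n√n)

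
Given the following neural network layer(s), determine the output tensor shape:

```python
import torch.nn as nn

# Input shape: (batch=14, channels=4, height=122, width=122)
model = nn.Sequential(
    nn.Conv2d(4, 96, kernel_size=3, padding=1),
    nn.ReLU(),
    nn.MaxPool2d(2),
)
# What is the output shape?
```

Input: (14, 4, 122, 122) -> after Conv2d: (14, 96, 122, 122) -> after ReLU: (14, 96, 122, 122) -> Output: (14, 96, 61, 61)

Answer: (14, 96, 61, 61)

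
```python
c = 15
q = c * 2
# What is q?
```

Trace:
`c = 15` → c = 15
`q = c * 2` → q = 30
So q = 30

Answer: 30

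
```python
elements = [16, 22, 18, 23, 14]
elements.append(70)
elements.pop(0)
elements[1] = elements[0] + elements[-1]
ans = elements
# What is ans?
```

Trace:
`elements = [16, 22, 18, 23, 14]` → elements = [16, 22, 18, 23, 14]
`elements.append(70)` → elements = [16, 22, 18, 23, 14, 70]
`elements.pop(0)` → elements = [22, 18, 23, 14, 70]
`elements[1] = elements[0] + elements[-1]` → elements = [22, 92, 23, 14, 70]
`ans = elements` → ans = [22, 92, 23, 14, 70]
So ans = [22, 92, 23, 14, 70]

Answer: [22, 92, 23, 14, 70]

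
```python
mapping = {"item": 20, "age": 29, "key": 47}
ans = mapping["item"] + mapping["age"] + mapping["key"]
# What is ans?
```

Trace:
`mapping = {"item": 20, "age": 29, "key": 47}` → mapping = {'item': 20, 'age': 29, 'key': 47}
`ans = mapping["item"] + mapping["age"] + mapping["key"]` → ans = 96
So ans = 96

Answer: 96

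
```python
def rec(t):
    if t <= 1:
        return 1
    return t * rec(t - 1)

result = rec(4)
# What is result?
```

rec(4) = 4 * 3 * 2 * 1 = 24

Answer: 24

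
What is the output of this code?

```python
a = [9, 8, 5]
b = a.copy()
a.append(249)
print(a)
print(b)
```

Key concept: list.copy() creates independent copy.
Step by step:
`a = [9, 8, 5]` → a = [9, 8, 5]
`b = a.copy()` → b = [9, 8, 5]
`a.append(249)` → a = [9, 8, 5, 249]
`print(a)` → prints [9, 8, 5, 249]
`print(b)` → prints [9, 8, 5]

Answer:
[9, 8, 5, 249]
[9, 8, 5]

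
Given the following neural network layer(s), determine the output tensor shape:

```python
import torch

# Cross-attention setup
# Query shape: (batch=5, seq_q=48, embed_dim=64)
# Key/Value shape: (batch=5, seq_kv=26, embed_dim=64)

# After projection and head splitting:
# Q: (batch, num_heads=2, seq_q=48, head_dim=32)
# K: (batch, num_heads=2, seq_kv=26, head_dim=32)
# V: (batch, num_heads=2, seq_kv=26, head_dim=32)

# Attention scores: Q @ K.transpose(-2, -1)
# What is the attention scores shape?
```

Input: (5, 48, 64) -> Output: (5, 2, 48, 26)

Answer: (5, 2, 48, 26)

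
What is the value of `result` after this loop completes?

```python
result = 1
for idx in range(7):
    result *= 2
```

2^7 = 128
`result` takes the values: 1 → 2 → 4 → 8 → 16 → 32 → 64 → 128

Answer: 128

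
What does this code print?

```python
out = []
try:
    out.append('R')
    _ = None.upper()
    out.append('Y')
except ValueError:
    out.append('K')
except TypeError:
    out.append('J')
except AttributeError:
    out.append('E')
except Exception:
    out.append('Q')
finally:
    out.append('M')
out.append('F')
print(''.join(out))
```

Execution trace: 'R' (try body) → 'E' (except AttributeError) → 'M' (finally) → 'F' (after the try/except). Output: REMF

Answer: REMF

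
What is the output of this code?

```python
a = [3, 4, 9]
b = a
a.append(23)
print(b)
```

Key concept: basic list aliasing.
Step by step:
`a = [3, 4, 9]` → a = [3, 4, 9]
`b = a` → b = [3, 4, 9] (same object as a)
`a.append(23)` → a = [3, 4, 9, 23] (same object as b); b = [3, 4, 9, 23] (same object as a)
`print(b)` → prints [3, 4, 9, 23]

Answer: [3, 4, 9, 23]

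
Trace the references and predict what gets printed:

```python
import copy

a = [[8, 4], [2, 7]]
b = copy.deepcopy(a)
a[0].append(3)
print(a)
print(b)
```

Key concept: deep copy is fully independent.
Step by step:
`a = [[8, 4], [2, 7]]` → a = [[8, 4], [2, 7]]
`b = copy.deepcopy(a)` → b = [[8, 4], [2, 7]]
`a[0].append(3)` → a = [[8, 4, 3], [2, 7]]
`print(a)` → prints [[8, 4, 3], [2, 7]]
`print(b)` → prints [[8, 4], [2, 7]]

Answer:
[[8, 4, 3], [2, 7]]
[[8, 4], [2, 7]]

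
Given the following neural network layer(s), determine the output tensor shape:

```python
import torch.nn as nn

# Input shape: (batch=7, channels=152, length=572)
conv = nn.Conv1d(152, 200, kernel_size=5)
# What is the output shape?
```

Input: (7, 152, 572) -> Output: (7, 200, 568)

Answer: (7, 200, 568)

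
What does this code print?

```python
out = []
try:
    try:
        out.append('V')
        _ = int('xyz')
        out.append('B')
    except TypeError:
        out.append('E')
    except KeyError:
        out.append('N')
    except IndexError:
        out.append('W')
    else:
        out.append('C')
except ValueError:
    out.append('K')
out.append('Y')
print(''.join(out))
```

Execution trace: 'V' (try body) → 'K' (outer except ValueError) → 'Y' (after the try/except). Output: VKY

Answer: VKY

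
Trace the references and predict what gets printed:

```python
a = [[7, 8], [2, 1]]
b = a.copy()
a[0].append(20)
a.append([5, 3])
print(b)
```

Key concept: shallow copy with nested lists.
Step by step:
`a = [[7, 8], [2, 1]]` → a = [[7, 8], [2, 1]]
`b = a.copy()` → b = [[7, 8], [2, 1]]
`a[0].append(20)` → a = [[7, 8, 20], [2, 1]]; b = [[7, 8, 20], [2, 1]]
`a.append([5, 3])` → a = [[7, 8, 20], [2, 1], [5, 3]]
`print(b)` → prints [[7, 8, 20], [2, 1]]

Answer: [[7, 8, 20], [2, 1]]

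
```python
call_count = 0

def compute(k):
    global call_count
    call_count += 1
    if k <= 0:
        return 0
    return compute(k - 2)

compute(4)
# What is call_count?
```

Linear recursion stepping by 2: 3 calls from k=4 down to ≤0.

Answer: 3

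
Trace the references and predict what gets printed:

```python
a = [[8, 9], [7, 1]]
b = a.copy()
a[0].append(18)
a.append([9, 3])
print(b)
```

Key concept: shallow copy with nested lists.
Step by step:
`a = [[8, 9], [7, 1]]` → a = [[8, 9], [7, 1]]
`b = a.copy()` → b = [[8, 9], [7, 1]]
`a[0].append(18)` → a = [[8, 9, 18], [7, 1]]; b = [[8, 9, 18], [7, 1]]
`a.append([9, 3])` → a = [[8, 9, 18], [7, 1], [9, 3]]
`print(b)` → prints [[8, 9, 18], [7, 1]]

Answer: [[8, 9, 18], [7, 1]]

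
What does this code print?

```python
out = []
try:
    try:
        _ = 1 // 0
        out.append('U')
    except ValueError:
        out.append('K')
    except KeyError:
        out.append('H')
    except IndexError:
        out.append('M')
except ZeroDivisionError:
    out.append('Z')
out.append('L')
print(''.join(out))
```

Execution trace: 'Z' (outer except ZeroDivisionError) → 'L' (after the try/except). Output: ZL

Answer: ZL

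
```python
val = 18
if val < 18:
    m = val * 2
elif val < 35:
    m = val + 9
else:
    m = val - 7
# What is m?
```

Trace:
`val = 18` → val = 18
`if val < 18: ...` → val < 18 is False, val < 35 is True → m = 27
So m = 27

Answer: 27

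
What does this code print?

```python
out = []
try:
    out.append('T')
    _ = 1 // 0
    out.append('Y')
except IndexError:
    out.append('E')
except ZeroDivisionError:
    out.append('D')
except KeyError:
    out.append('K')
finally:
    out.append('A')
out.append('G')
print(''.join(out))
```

Execution trace: 'T' (try body) → 'D' (except ZeroDivisionError) → 'A' (finally) → 'G' (after the try/except). Output: TDAG

Answer: TDAG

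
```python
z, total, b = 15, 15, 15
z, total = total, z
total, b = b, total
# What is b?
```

Trace:
`z, total, b = 15, 15, 15` → z = 15; total = 15; b = 15
`z, total = total, z` → z = 15; total = 15
`total, b = b, total` → total = 15; b = 15
So b = 15

Answer: 15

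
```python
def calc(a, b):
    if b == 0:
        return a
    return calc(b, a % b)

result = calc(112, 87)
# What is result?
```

calc(112, 87) -> calc(87, 25) -> calc(25, 12) -> calc(12, 1) -> calc(1, 0) -> 1

Answer: 1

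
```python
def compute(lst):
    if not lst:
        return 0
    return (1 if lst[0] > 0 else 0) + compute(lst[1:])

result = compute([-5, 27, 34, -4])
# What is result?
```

Count of positive elements in [-5, 27, 34, -4] = 2

Answer: 2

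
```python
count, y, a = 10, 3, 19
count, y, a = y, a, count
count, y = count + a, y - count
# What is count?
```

Trace:
`count, y, a = 10, 3, 19` → count = 10; y = 3; a = 19
`count, y, a = y, a, count` → count = 3; y = 19; a = 10
`count, y = count + a, y - count` → count = 13; y = 16
So count = 13

Answer: 13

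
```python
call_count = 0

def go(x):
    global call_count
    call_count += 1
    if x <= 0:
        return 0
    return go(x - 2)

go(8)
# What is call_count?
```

Linear recursion stepping by 2: 5 calls from x=8 down to ≤0.

Answer: 5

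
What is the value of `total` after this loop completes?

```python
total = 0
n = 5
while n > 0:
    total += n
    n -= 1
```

Sum 5 down to 1
`total` takes the values: 0 → 5 → 9 → 12 → 14 → 15

Answer: 15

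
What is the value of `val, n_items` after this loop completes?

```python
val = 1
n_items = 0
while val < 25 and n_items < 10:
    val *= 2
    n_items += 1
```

Double until >= 25 or 10 iterations
`val, n_items` takes the values: (1, 0) → (2, 0) → (2, 1) → (4, 1) → (4, 2) → (8, 2) → (8, 3) → (16, 3) → (16, 4) → (32, 4) → (32, 5)

Answer: 32, 5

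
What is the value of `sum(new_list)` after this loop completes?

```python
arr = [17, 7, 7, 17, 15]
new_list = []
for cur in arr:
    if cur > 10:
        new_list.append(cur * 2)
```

Sum of doubled values > 10
`new_list` takes the values: [] → [34] → [34, 34] → [34, 34, 30]
So `sum(new_list)` = 98

Answer: 98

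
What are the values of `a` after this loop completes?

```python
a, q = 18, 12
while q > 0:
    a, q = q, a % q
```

GCD of 18 and 12
`a` takes the values: 18 → 12 → 6

Answer: 6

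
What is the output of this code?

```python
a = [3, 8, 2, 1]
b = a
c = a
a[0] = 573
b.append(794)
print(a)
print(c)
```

Key concept: multiple aliases.
Step by step:
`a = [3, 8, 2, 1]` → a = [3, 8, 2, 1]
`b = a` → b = [3, 8, 2, 1] (same object as a)
`c = a` → c = [3, 8, 2, 1] (same object as a, b)
`a[0] = 573` → a = [573, 8, 2, 1] (same object as b, c); b = [573, 8, 2, 1] (same object as a, c); c = [573, 8, 2, 1] (same object as a, b)
`b.append(794)` → a = [573, 8, 2, 1, 794] (same object as b, c); b = [573, 8, 2, 1, 794] (same object as a, c); c = [573, 8, 2, 1, 794] (same object as a, b)
`print(a)` → prints [573, 8, 2, 1, 794]
`print(c)` → prints [573, 8, 2, 1, 794]

Answer:
[573, 8, 2, 1, 794]
[573, 8, 2, 1, 794]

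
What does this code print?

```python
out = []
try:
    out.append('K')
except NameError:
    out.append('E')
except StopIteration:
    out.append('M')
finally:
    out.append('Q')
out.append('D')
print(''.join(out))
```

Execution trace: 'K' (try body, no exception) → 'Q' (finally) → 'D' (after the try/except). Output: KQD

Answer: KQD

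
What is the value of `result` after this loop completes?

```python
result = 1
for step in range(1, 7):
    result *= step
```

6! = 720
`result` takes the values: 1 → 2 → 6 → 24 → 120 → 720

Answer: 720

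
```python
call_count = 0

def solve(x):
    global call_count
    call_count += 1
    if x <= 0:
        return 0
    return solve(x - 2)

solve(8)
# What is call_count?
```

Linear recursion stepping by 2: 5 calls from x=8 down to ≤0.

Answer: 5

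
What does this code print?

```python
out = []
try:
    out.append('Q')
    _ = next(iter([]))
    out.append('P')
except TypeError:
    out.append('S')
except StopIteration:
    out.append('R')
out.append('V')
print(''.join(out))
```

Execution trace: 'Q' (try body) → 'R' (except StopIteration) → 'V' (after the try/except). Output: QRV

Answer: QRV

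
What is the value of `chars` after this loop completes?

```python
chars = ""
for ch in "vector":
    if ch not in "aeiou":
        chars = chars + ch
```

Remove vowels from 'vector'
`chars` takes the values: "" → "v" → "vc" → "vct" → "vctr"

Answer: "vctr"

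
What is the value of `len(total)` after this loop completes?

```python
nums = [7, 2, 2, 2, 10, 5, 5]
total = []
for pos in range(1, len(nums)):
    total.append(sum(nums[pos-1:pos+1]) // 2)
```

Number of 2-element averages
`total` takes the values: [] → [4] → [4, 2] → [4, 2, 2] → [4, 2, 2, 6] → [4, 2, 2, 6, 7] → [4, 2, 2, 6, 7, 5]
So `len(total)` = 6

Answer: 6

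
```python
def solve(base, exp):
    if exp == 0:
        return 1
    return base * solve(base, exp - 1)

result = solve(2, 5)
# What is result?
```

solve(2, 5) = 2 * 2 * 2 * 2 * 2 = 32

Answer: 32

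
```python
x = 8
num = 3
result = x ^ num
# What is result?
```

Trace:
`x = 8` → x = 8
`num = 3` → num = 3
`result = x ^ num` → result = 11
So result = 11

Answer: 11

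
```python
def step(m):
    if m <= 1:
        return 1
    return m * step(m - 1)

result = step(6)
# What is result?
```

step(6) = 6 * 5 * 4 * 3 * 2 * 1 = 720

Answer: 720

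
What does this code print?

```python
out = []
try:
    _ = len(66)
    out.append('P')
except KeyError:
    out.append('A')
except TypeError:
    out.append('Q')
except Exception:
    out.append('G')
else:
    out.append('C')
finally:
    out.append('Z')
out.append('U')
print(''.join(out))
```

Execution trace: 'Q' (except TypeError) → 'Z' (finally) → 'U' (after the try/except). Output: QZU

Answer: QZU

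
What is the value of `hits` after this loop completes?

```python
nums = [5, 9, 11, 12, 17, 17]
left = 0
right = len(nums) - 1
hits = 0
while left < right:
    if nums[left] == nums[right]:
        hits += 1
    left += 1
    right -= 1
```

Count matching pairs from ends
`hits` takes the values: 0

Answer: 0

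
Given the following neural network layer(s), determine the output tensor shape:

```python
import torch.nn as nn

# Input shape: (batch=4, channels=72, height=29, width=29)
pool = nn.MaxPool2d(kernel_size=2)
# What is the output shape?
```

Input: (4, 72, 29, 29) -> Output: (4, 72, 14, 14)

Answer: (4, 72, 14, 14)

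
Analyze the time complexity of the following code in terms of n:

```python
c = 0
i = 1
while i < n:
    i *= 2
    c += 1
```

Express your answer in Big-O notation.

Each loop level contributes: log n. Multiplying the contributions gives O(log n).

Answer: O(log n)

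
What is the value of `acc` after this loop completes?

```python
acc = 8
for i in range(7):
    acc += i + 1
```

Start at 8, add 1 to 7 = 36
`acc` takes the values: 8 → 9 → 11 → 14 → 18 → 23 → 29 → 36

Answer: 36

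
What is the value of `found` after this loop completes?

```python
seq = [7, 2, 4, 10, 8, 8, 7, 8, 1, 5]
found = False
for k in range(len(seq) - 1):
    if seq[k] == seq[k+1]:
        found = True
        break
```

Check consecutive duplicates in [7, 2, 4, 10, 8, 8, 7, 8, 1, 5]
`found` takes the values: False → True

Answer: True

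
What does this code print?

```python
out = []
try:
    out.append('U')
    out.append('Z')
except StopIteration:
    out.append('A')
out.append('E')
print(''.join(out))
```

Execution trace: 'U' (try body) → 'Z' (try body, no exception) → 'E' (after the try/except). Output: UZE

Answer: UZE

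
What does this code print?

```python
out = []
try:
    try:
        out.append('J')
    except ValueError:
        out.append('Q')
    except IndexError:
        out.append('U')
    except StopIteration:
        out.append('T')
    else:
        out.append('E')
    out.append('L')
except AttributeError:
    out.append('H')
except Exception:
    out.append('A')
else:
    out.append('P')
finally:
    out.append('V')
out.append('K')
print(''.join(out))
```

Execution trace: 'J' (inner try body, no exception) → 'E' (inner else) → 'L' (try body, no exception) → 'P' (else) → 'V' (finally) → 'K' (after the try/except). Output: JELPVK

Answer: JELPVK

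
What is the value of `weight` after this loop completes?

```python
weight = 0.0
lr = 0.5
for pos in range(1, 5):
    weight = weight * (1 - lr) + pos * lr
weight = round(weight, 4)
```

Moving average with lr=0.5
`weight` takes the values: 0.0 → 0.5 → 1.25 → 2.125 → 3.0625

Answer: 3.0625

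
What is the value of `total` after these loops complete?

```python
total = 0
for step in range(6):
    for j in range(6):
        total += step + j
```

Sum of all step+j for step,j in 6x6
`total` takes the values: 0 → 1 → 3 → 6 → 10 → 15 → 16 → 18 → 21 → 25 → 30 → 36 → 38 → 41 → 45 → 50 → 56 → 63 → 66 → 70 → 75 → 81 → 88 → 96 → 100 → 105 → 111 → 118 → 126 → 135 → 140 → 146 → 153 → 161 → 170 → 180

Answer: 180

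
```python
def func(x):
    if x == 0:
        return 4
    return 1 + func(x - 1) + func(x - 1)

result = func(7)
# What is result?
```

func(x) = 1 + 2·func(x-1), func(0)=4. Closed form: (4+1)·2^7 - 1 = 639.

Answer: 639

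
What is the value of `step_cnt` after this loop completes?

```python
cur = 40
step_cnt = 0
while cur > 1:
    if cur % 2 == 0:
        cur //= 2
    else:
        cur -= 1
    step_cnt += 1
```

Steps to reduce 40 to 1
`step_cnt` takes the values: 0 → 1 → 2 → 3 → 4 → 5 → 6

Answer: 6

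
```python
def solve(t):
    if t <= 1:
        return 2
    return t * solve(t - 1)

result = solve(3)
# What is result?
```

solve(3) = 3 * 2 * 2 = 12

Answer: 12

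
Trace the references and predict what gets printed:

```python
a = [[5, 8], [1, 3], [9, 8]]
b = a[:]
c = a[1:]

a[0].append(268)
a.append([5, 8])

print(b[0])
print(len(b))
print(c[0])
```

Key concept: slice with nested mutation.
Step by step:
`a = [[5, 8], [1, 3], [9, 8]]` → a = [[5, 8], [1, 3], [9, 8]]
`b = a[:]` → b = [[5, 8], [1, 3], [9, 8]]
`c = a[1:]` → c = [[1, 3], [9, 8]]
`a[0].append(268)` → a = [[5, 8, 268], [1, 3], [9, 8]]; b = [[5, 8, 268], [1, 3], [9, 8]]
`a.append([5, 8])` → a = [[5, 8, 268], [1, 3], [9, 8], [5, 8]]
`print(b[0])` → prints [5, 8, 268]
`print(len(b))` → prints 3
`print(c[0])` → prints [1, 3]

Answer:
[5, 8, 268]
3
[1, 3]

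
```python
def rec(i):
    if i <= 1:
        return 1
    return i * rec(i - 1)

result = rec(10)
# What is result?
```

rec(10) = 10 * 9 * 8 * 7 * 6 * 5 * 4 * 3 * 2 * 1 = 3628800

Answer: 3628800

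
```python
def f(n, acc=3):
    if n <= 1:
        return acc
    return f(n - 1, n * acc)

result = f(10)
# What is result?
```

Accumulator trace (n, acc): (10, 3) -> (9, 30) -> (8, 270) -> (7, 2160) -> (6, 15120) -> (5, 90720) -> (4, 453600) -> (3, 1814400) -> (2, 5443200) -> (1, 10886400) -> return 10886400

Answer: 10886400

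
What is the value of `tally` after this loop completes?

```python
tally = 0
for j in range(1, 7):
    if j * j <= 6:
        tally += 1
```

Count numbers where j² ≤ 6
`tally` takes the values: 0 → 1 → 2

Answer: 2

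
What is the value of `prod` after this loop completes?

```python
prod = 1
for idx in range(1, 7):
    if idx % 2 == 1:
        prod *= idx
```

Product of odd numbers 1 to 6
`prod` takes the values: 1 → 3 → 15

Answer: 15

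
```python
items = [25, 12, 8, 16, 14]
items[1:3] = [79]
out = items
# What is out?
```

Trace:
`items = [25, 12, 8, 16, 14]` → items = [25, 12, 8, 16, 14]
`items[1:3] = [79]` → items = [25, 79, 16, 14]
`out = items` → out = [25, 79, 16, 14]
So out = [25, 79, 16, 14]

Answer: [25, 79, 16, 14]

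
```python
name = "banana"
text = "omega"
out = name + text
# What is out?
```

Trace:
`name = "banana"` → name = 'banana'
`text = "omega"` → text = 'omega'
`out = name + text` → out = 'bananaomega'
So out = 'bananaomega'

Answer: 'bananaomega'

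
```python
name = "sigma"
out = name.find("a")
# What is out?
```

Trace:
`name = "sigma"` → name = 'sigma'
`out = name.find("a")` → out = 4
So out = 4

Answer: 4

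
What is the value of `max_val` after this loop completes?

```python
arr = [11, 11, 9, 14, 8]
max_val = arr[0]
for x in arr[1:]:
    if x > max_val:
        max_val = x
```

Maximum of [11, 11, 9, 14, 8]
`max_val` takes the values: 11 → 14

Answer: 14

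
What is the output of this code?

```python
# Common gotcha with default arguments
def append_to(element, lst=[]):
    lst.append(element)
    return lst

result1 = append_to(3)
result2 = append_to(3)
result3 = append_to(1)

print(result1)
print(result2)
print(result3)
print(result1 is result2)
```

Key concept: mutable default argument gotcha.
Step by step:
`result1 = append_to(3)` → result1 = [3]
`result2 = append_to(3)` → result1 = [3, 3] (same object as result2); result2 = [3, 3] (same object as result1)
`result3 = append_to(1)` → result1 = [3, 3, 1] (same object as result2, result3); result2 = [3, 3, 1] (same object as result1, result3); result3 = [3, 3, 1] (same object as result1, result2)
`print(result1)` → prints [3, 3, 1]
`print(result2)` → prints [3, 3, 1]
`print(result3)` → prints [3, 3, 1]
`print(result1 is result2)` → prints True

Answer:
[3, 3, 1]
[3, 3, 1]
[3, 3, 1]
True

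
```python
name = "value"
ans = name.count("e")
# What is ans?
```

Trace:
`name = "value"` → name = 'value'
`ans = name.count("e")` → ans = 1
So ans = 1

Answer: 1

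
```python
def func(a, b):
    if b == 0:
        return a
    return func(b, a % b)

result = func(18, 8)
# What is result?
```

func(18, 8) -> func(8, 2) -> func(2, 0) -> 2

Answer: 2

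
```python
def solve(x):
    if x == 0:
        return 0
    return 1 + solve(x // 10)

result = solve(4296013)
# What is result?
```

Count of digits of 4296013: 7

Answer: 7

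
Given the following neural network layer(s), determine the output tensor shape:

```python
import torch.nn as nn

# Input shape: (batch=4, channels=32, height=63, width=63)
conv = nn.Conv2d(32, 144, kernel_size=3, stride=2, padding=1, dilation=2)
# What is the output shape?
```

Input: (4, 32, 63, 63) -> Output: (4, 144, 31, 31)

Answer: (4, 144, 31, 31)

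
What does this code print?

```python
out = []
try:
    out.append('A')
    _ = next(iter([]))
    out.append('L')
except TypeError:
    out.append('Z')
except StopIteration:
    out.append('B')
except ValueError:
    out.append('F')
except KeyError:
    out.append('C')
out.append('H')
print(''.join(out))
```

Execution trace: 'A' (try body) → 'B' (except StopIteration) → 'H' (after the try/except). Output: ABH

Answer: ABH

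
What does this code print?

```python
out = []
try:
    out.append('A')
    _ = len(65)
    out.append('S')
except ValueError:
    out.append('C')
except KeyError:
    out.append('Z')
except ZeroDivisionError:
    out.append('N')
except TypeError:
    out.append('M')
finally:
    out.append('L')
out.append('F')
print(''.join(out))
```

Execution trace: 'A' (try body) → 'M' (except TypeError) → 'L' (finally) → 'F' (after the try/except). Output: AMLF

Answer: AMLF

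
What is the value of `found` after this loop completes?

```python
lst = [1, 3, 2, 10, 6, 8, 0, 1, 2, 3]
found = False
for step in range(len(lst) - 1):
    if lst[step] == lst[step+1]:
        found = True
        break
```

Check consecutive duplicates in [1, 3, 2, 10, 6, 8, 0, 1, 2, 3]
`found` takes the values: False

Answer: False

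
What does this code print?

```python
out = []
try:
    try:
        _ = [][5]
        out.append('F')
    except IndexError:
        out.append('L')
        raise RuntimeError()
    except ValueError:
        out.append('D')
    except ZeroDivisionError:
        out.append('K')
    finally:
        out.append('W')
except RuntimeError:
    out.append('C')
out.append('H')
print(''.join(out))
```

Execution trace: 'L' (inner except IndexError) → 'W' (inner finally) → 'C' (outer except RuntimeError) → 'H' (after the try/except). Output: LWCH

Answer: LWCH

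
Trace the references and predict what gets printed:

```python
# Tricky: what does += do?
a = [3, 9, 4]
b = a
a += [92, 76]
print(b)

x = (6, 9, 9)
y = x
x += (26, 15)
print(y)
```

Key concept: += behavior differs for mutable vs immutable.
Step by step:
`a = [3, 9, 4]` → a = [3, 9, 4]
`b = a` → b = [3, 9, 4] (same object as a)
`a += [92, 76]` → a = [3, 9, 4, 92, 76] (same object as b); b = [3, 9, 4, 92, 76] (same object as a)
`print(b)` → prints [3, 9, 4, 92, 76]
`x = (6, 9, 9)` → x = (6, 9, 9)
`y = x` → y = (6, 9, 9)
`x += (26, 15)` → x = (6, 9, 9, 26, 15)
`print(y)` → prints (6, 9, 9)

Answer:
[3, 9, 4, 92, 76]
(6, 9, 9)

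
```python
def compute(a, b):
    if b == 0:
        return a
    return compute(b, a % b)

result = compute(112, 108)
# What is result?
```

compute(112, 108) -> compute(108, 4) -> compute(4, 0) -> 4

Answer: 4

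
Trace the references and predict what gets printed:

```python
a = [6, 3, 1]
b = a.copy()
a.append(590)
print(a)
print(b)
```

Key concept: list.copy() creates independent copy.
Step by step:
`a = [6, 3, 1]` → a = [6, 3, 1]
`b = a.copy()` → b = [6, 3, 1]
`a.append(590)` → a = [6, 3, 1, 590]
`print(a)` → prints [6, 3, 1, 590]
`print(b)` → prints [6, 3, 1]

Answer:
[6, 3, 1, 590]
[6, 3, 1]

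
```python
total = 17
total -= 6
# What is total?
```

Trace:
`total = 17` → total = 17
`total -= 6` → total = 11
So total = 11

Answer: 11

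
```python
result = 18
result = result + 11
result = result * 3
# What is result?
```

Trace:
`result = 18` → result = 18
`result = result + 11` → result = 29
`result = result * 3` → result = 87
So result = 87

Answer: 87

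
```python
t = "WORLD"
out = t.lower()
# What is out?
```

Trace:
`t = "WORLD"` → t = 'WORLD'
`out = t.lower()` → out = 'world'
So out = 'world'

Answer: 'world'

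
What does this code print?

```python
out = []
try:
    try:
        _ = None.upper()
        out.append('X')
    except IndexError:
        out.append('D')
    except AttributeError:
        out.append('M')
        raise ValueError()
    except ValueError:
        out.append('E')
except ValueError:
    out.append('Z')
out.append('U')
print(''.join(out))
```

Execution trace: 'M' (except AttributeError) → 'Z' (outer except ValueError) → 'U' (after the try/except). Output: MZU

Answer: MZU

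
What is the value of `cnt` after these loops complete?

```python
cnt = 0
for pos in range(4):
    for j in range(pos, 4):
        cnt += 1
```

Upper triangle: 4 + 3 + ... + 1
`cnt` takes the values: 0 → 1 → 2 → 3 → 4 → 5 → 6 → 7 → 8 → 9 → 10

Answer: 10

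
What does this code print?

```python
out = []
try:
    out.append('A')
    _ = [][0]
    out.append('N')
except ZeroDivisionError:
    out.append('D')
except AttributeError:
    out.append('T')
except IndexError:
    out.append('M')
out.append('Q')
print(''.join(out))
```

Execution trace: 'A' (try body) → 'M' (except IndexError) → 'Q' (after the try/except). Output: AMQ

Answer: AMQ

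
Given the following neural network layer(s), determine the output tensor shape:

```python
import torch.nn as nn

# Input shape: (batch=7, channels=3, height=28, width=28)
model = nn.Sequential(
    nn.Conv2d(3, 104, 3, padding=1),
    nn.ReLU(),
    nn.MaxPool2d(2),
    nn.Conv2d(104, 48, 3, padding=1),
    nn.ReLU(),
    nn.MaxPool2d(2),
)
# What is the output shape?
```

Input: (7, 3, 28, 28) -> after first Conv2d: (7, 104, 28, 28) -> after first MaxPool2d: (7, 104, 14, 14) -> after second Conv2d: (7, 48, 14, 14) -> Output: (7, 48, 7, 7)

Answer: (7, 48, 7, 7)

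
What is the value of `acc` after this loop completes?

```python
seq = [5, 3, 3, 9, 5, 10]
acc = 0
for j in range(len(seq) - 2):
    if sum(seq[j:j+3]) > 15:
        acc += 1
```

Count windows with sum > 15
`acc` takes the values: 0 → 1 → 2

Answer: 2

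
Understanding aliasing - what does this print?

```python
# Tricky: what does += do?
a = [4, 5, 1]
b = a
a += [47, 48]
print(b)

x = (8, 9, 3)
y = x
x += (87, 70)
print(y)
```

Key concept: += behavior differs for mutable vs immutable.
Step by step:
`a = [4, 5, 1]` → a = [4, 5, 1]
`b = a` → b = [4, 5, 1] (same object as a)
`a += [47, 48]` → a = [4, 5, 1, 47, 48] (same object as b); b = [4, 5, 1, 47, 48] (same object as a)
`print(b)` → prints [4, 5, 1, 47, 48]
`x = (8, 9, 3)` → x = (8, 9, 3)
`y = x` → y = (8, 9, 3)
`x += (87, 70)` → x = (8, 9, 3, 87, 70)
`print(y)` → prints (8, 9, 3)

Answer:
[4, 5, 1, 47, 48]
(8, 9, 3)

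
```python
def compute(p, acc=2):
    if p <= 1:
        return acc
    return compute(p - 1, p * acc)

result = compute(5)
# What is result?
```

Accumulator trace (n, acc): (5, 2) -> (4, 10) -> (3, 40) -> (2, 120) -> (1, 240) -> return 240

Answer: 240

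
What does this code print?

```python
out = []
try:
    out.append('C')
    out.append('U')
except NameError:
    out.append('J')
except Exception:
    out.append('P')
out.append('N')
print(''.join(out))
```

Execution trace: 'C' (try body) → 'U' (try body, no exception) → 'N' (after the try/except). Output: CUN

Answer: CUN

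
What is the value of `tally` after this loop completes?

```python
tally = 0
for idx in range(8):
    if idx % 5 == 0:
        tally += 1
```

Count numbers divisible by 5 in range(8)
`tally` takes the values: 0 → 1 → 2

Answer: 2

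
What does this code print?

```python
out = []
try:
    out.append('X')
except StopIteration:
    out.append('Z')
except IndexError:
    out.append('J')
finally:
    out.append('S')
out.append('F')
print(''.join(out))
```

Execution trace: 'X' (try body, no exception) → 'S' (finally) → 'F' (after the try/except). Output: XSF

Answer: XSF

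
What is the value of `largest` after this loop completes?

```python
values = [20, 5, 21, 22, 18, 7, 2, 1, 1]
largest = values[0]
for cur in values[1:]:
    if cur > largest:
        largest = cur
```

Maximum of [20, 5, 21, 22, 18, 7, 2, 1, 1]
`largest` takes the values: 20 → 21 → 22

Answer: 22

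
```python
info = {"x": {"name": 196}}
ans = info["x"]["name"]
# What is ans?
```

Trace:
`info = {"x": {"name": 196}}` → info = {'x': {'name': 196}}
`ans = info["x"]["name"]` → ans = 196
So ans = 196

Answer: 196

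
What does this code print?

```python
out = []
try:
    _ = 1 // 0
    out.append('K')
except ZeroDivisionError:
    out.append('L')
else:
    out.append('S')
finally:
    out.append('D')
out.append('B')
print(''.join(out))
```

Execution trace: 'L' (except ZeroDivisionError) → 'D' (finally) → 'B' (after the try/except). Output: LDB

Answer: LDB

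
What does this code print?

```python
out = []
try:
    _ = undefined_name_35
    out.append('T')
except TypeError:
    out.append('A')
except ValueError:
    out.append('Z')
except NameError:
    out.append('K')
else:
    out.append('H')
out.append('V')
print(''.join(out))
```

Execution trace: 'K' (except NameError) → 'V' (after the try/except). Output: KV

Answer: KV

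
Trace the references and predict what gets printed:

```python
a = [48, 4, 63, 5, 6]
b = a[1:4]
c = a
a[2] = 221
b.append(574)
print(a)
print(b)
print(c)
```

Key concept: slice vs alias.
Step by step:
`a = [48, 4, 63, 5, 6]` → a = [48, 4, 63, 5, 6]
`b = a[1:4]` → b = [4, 63, 5]
`c = a` → c = [48, 4, 63, 5, 6] (same object as a)
`a[2] = 221` → a = [48, 4, 221, 5, 6] (same object as c); c = [48, 4, 221, 5, 6] (same object as a)
`b.append(574)` → b = [4, 63, 5, 574]
`print(a)` → prints [48, 4, 221, 5, 6]
`print(b)` → prints [4, 63, 5, 574]
`print(c)` → prints [48, 4, 221, 5, 6]

Answer:
[48, 4, 221, 5, 6]
[4, 63, 5, 574]
[48, 4, 221, 5, 6]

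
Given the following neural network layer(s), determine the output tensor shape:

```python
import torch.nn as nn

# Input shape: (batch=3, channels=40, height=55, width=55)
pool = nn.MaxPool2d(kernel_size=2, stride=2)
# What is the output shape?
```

Input: (3, 40, 55, 55) -> Output: (3, 40, 27, 27)

Answer: (3, 40, 27, 27)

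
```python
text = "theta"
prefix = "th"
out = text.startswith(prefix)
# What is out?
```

Trace:
`text = "theta"` → text = 'theta'
`prefix = "th"` → prefix = 'th'
`out = text.startswith(prefix)` → out = True
So out = True

Answer: True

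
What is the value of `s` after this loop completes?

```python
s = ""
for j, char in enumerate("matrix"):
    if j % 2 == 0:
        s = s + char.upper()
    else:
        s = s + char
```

Uppercase even positions in 'matrix'
`s` takes the values: "" → "M" → "Ma" → "MaT" → "MaTr" → "MaTrI" → "MaTrIx"

Answer: "MaTrIx"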